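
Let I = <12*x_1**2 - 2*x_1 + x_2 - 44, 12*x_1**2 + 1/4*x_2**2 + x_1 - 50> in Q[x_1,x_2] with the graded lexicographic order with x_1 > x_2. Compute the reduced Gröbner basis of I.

G = {x_1**2 - 1/6*x_1 + 1/12*x_2 - 11/3, x_2**2 + 12*x_1 - 4*x_2 - 24}

This is the nonlinear analogue of row-reducing a linear system.

f_1 = 12*x_1**2 - 2*x_1 + x_2 - 44, LT = x_1**2.
f_2 = 12*x_1**2 + 1/4*x_2**2 + x_1 - 50, LT = x_1**2.

S(f_1,f_2): lcm = x_1**2. S = -1/48*x_2**2 - 1/4*x_1 + 1/12*x_2 + 1/2.
  leading term x_2**2: no divisor's leading term divides it; move -1/48*x_2**2 to the remainder.
  leading term x_1: no divisor's leading term divides it; move -1/4*x_1 to the remainder.
  leading term x_2: no divisor's leading term divides it; move 1/12*x_2 to the remainder.
  leading term 1: no divisor's leading term divides it; move 1/2 to the remainder.
  remainder -1/48*x_2**2 - 1/4*x_1 + 1/12*x_2 + 1/2 ≠ 0; add g_3 = -1/48*x_2**2 - 1/4*x_1 + 1/12*x_2 + 1/2 to the basis.

The other S-polynomials (S(f_1,g_3), S(f_2,g_3)) all reduce to 0 modulo the current basis, so we have a Gröbner basis.
Inter-reduce: drop elements whose leading term is divisible by another's, tail-reduce, and make monic.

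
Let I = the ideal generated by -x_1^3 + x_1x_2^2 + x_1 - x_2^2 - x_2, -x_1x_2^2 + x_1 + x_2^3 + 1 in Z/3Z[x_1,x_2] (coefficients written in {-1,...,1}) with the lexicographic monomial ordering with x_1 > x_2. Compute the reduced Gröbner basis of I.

G = {x_1^3 + x_1 - x_2^3 + x_2^2 + x_2 - 1, x_1x_2 + x_1 + x_2^5 + x_2^4 - x_2^3 - x_2 + 1, x_2^6 + x_2^4 - x_2^3 - x_2^2 - x_2}

f_1 = -x_1^3 + x_1x_2^2 + x_1 - x_2^2 - x_2, LT = x_1^3.
f_2 = -x_1x_2^2 + x_1 + x_2^3 + 1, LT = x_1x_2^2.

S(f_1,f_2): lcm = x_1^3x_2^2. S = x_1^3 + x_1^2x_2^3 + x_1^2 - x_1x_2^4 - x_1x_2^2 + x_2^4 + x_2^3.
  reduce S modulo (f_1, f_2):
  remainder x_1^2x_2 + x_1^2 + x_1x_2 + x_1 + x_2^4 + x_2^3 - x_2^2 - x_2 ≠ 0; add g_3 = x_1^2x_2 + x_1^2 + x_1x_2 + x_1 + x_2^4 + x_2^3 - x_2^2 - x_2 to the basis.

S(f_1,g_3): lcm = x_1^3x_2. S = -x_1^3 - x_1^2x_2 - x_1^2 - x_1x_2^4 + x_1x_2^3 + x_1x_2^2 + x_2^3 + x_2^2.
  reduce S modulo (f_1, f_2, g_3):
  remainder -x_1x_2 - x_1 - x_2^5 - x_2^4 + x_2^3 + x_2 - 1 ≠ 0; add g_4 = -x_1x_2 - x_1 - x_2^5 - x_2^4 + x_2^3 + x_2 - 1 to the basis.

S(f_1,g_4): lcm = x_1^3x_2. S = -x_1^3 - x_1^2x_2^5 - x_1^2x_2^4 + x_1^2x_2^3 + x_1^2x_2 - x_1^2 - x_1x_2^3 - x_1x_2 + x_2^3 + x_2^2.
  reduce S modulo (f_1, f_2, g_3, g_4):
  remainder -x_2^7 - x_2^6 - x_2^5 - x_2^3 - x_2^2 + x_2 ≠ 0; add g_5 = -x_2^7 - x_2^6 - x_2^5 - x_2^3 - x_2^2 + x_2 to the basis.

S(f_2,g_4): lcm = x_1x_2^2. S = -x_1x_2 - x_1 - x_2^6 - x_2^5 + x_2^4 - x_2^3 + x_2^2 - x_2 - 1.
  reduce S modulo (f_1, f_2, g_3, g_4, g_5):
  remainder -x_2^6 - x_2^4 + x_2^3 + x_2^2 + x_2 ≠ 0; add g_6 = -x_2^6 - x_2^4 + x_2^3 + x_2^2 + x_2 to the basis.

The other S-polynomials (S(f_2,g_3), S(g_3,g_4), S(f_1,g_5), S(f_2,g_5), S(g_3,g_5), S(g_4,g_5), S(f_1,g_6), S(f_2,g_6), S(g_3,g_6), S(g_4,g_6), S(g_5,g_6)) all reduce to 0 modulo the current basis, so we have a Gröbner basis.
Inter-reduce: drop elements whose leading term is divisible by another's, tail-reduce, and make monic.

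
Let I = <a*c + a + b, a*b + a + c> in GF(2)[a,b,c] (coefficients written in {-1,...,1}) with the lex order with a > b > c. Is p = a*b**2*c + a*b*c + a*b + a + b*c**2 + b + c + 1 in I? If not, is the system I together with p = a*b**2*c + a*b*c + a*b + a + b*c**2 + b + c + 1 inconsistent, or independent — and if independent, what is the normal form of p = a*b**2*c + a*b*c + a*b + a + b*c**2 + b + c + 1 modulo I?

First compute the reduced Gröbner basis of I by Buchberger's algorithm.
f_1 = a*c + a + b, LT = a*c.
f_2 = a*b + a + c, LT = a*b.

S(f_1,f_2): lcm = a*b*c. S = a*b + a*c + b**2 + c**2.
  reduce S modulo (f_1, f_2):
  remainder b**2 + b + c**2 + c ≠ 0; add h_3 = b**2 + b + c**2 + c to the basis.

The other S-polynomials (S(f_1,h_3), S(f_2,h_3)) all reduce to 0 modulo the current basis, so we have a Gröbner basis.
Inter-reduce: drop elements whose leading term is divisible by another's, tail-reduce, and make monic.
Reduced Gröbner basis: {a*b + a + c, a*c + a + b, b**2 + b + c**2 + c}.
Label its elements g_1 = a*b + a + c, g_2 = a*c + a + b, g_3 = b**2 + b + c**2 + c.

Reduce p = a*b**2*c + a*b*c + a*b + a + b*c**2 + b + c + 1 modulo G:
  leading term a*b**2*c: subtract (b*c)·g_1 from a*b**2*c + a*b*c + a*b + a + b*c**2 + b + c + 1 → a*b + a + b + c + 1
  leading term a*b: subtract (1)·g_1 from a*b + a + b + c + 1 → b + 1
  leading term b: no divisor's leading term divides it; move b to the remainder.
  leading term 1: no divisor's leading term divides it; move 1 to the remainder.
  normal form = b + 1.
The normal form is nonzero, so p ∉ I. Since p minus its normal form lies in I, I + (p) = I + (r) where r = b + 1; decide whether this ideal is the whole ring.
Run Buchberger on G together with r (pairs among the g_i already reduce to 0 since G is a Gröbner basis):
g_1 = a*b + a + c, LT = a*b.
g_2 = a*c + a + b, LT = a*c.
g_3 = b**2 + b + c**2 + c, LT = b**2.
r = b + 1, LT = b.

S(g_1,r): lcm = a*b. S = c.
  reduce S modulo (g_1, g_2, g_3, r):
  remainder c ≠ 0; add m_5 = c to the basis.

S(g_2,m_5): lcm = a*c. S = a + b.
  reduce S modulo (g_1, g_2, g_3, r, m_5):
  remainder a + 1 ≠ 0; add m_6 = a + 1 to the basis.

The other S-polynomials (S(g_1,g_2), S(g_1,g_3), S(g_2,g_3), S(g_2,r), S(g_3,r), S(g_1,m_5), S(g_3,m_5), S(r,m_5), S(g_1,m_6), S(g_2,m_6), S(g_3,m_6), S(r,m_6), S(m_5,m_6)) all reduce to 0 modulo the current basis, so we have a Gröbner basis.
Inter-reduce: drop elements whose leading term is divisible by another's, tail-reduce, and make monic.
Reduced Gröbner basis: {a + 1, b + 1, c}.
The reduced Gröbner basis of I + (p) is {a + 1, b + 1, c} ≠ {1}, a proper ideal, so the enlarged system stays consistent: p is independent of I, with normal form b + 1.

The remainder on division by a Gröbner basis is unique — it is the normal form.

a*b**2*c + a*b*c + a*b + a + b*c**2 + b + c + 1 is independent of I; its normal form modulo I is b + 1.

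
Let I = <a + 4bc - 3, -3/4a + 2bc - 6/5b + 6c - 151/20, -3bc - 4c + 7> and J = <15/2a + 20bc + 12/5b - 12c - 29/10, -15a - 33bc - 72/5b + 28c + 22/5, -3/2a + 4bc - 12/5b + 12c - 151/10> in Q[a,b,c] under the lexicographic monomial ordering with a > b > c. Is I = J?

Yes, the ideals are equal.

For a fixed monomial order, each ideal has a unique reduced Gröbner basis; comparing bases decides equality.
Buchberger on the first generating set:
f_1 = a + 4bc - 3, LT = a.
f_2 = -3/4a + 2bc - 6/5b + 6c - 151/20, LT = a.
f_3 = -3bc - 4c + 7, LT = bc.

S(f_1,f_2): lcm = a. S = 20/3bc - 8/5b + 8c - 196/15.
  leading term bc: subtract (-20/9)·f_3 from 20/3bc - 8/5b + 8c - 196/15 → -8/5b - 8/9c + 112/45
  leading term b: no divisor's leading term divides it; move -8/5b to the remainder.
  leading term c: no divisor's leading term divides it; move -8/9c to the remainder.
  leading term 1: no divisor's leading term divides it; move 112/45 to the remainder.
  remainder -8/5b - 8/9c + 112/45 ≠ 0; add g_4 = -8/5b - 8/9c + 112/45 to the basis.

S(f_1,f_3): leading monomials are coprime, so the S-polynomial reduces to 0 (Buchberger's first criterion).
S(f_2,f_3): leading monomials are coprime, so the S-polynomial reduces to 0 (Buchberger's first criterion).
S(f_1,g_4): leading monomials are coprime, so the S-polynomial reduces to 0 (Buchberger's first criterion).
S(f_2,g_4): leading monomials are coprime, so the S-polynomial reduces to 0 (Buchberger's first criterion).
S(f_3,g_4): lcm = bc. S = -5/9c^2 + 26/9c - 7/3.
  leading term c^2: no divisor's leading term divides it; move -5/9c^2 to the remainder.
  leading term c: no divisor's leading term divides it; move 26/9c to the remainder.
  leading term 1: no divisor's leading term divides it; move -7/3 to the remainder.
  remainder -5/9c^2 + 26/9c - 7/3 ≠ 0; add g_5 = -5/9c^2 + 26/9c - 7/3 to the basis.

S(f_1,g_5): leading monomials are coprime, so the S-polynomial reduces to 0 (Buchberger's first criterion).
S(f_2,g_5): leading monomials are coprime, so the S-polynomial reduces to 0 (Buchberger's first criterion).
S(f_3,g_5): lcm = bc^2. S = 26/5bc - 21/5b + 4/3c^2 - 7/3c.
  leading term bc: subtract (-26/15)·f_3 from 26/5bc - 21/5b + 4/3c^2 - 7/3c → -21/5b + 4/3c^2 - 139/15c + 182/15
  leading term b: subtract (21/8)·g_4 from -21/5b + 4/3c^2 - 139/15c + 182/15 → 4/3c^2 - 104/15c + 28/5
  leading term c^2: subtract (-12/5)·g_5 from 4/3c^2 - 104/15c + 28/5 → 0
  remainder 0.

S(g_4,g_5): leading monomials are coprime, so the S-polynomial reduces to 0 (Buchberger's first criterion).
Every S-polynomial of the final basis reduces to 0, so we have a Gröbner basis.
Inter-reduce: drop elements whose leading term is divisible by another's, tail-reduce, and make monic.
Reduced Gröbner basis: {a - 16/3c + 19/3, b + 5/9c - 14/9, c^2 - 26/5c + 21/5}.

Buchberger on the second generating set:
h_1 = 15/2a + 20bc + 12/5b - 12c - 29/10, LT = a.
h_2 = -15a - 33bc - 72/5b + 28c + 22/5, LT = a.
h_3 = -3/2a + 4bc - 12/5b + 12c - 151/10, LT = a.

S(h_1,h_2): lcm = a. S = 7/15bc - 16/25b + 4/15c - 7/75.
  leading term bc: no divisor's leading term divides it; move 7/15bc to the remainder.
  leading term b: no divisor's leading term divides it; move -16/25b to the remainder.
  leading term c: no divisor's leading term divides it; move 4/15c to the remainder.
  leading term 1: no divisor's leading term divides it; move -7/75 to the remainder.
  remainder 7/15bc - 16/25b + 4/15c - 7/75 ≠ 0; add k_4 = 7/15bc - 16/25b + 4/15c - 7/75 to the basis.

S(h_1,h_3): lcm = a. S = 16/3bc - 32/25b + 32/5c - 784/75.
  leading term bc: subtract (80/7)·k_4 from 16/3bc - 32/25b + 32/5c - 784/75 → 1056/175b + 352/105c - 704/75
  leading term b: no divisor's leading term divides it; move 1056/175b to the remainder.
  leading term c: no divisor's leading term divides it; move 352/105c to the remainder.
  leading term 1: no divisor's leading term divides it; move -704/75 to the remainder.
  remainder 1056/175b + 352/105c - 704/75 ≠ 0; add k_5 = 1056/175b + 352/105c - 704/75 to the basis.

S(h_2,h_3): lcm = a. S = 73/15bc - 16/25b + 92/15c - 259/25.
  leading term bc: subtract (73/7)·k_4 from 73/15bc - 16/25b + 92/15c - 259/25 → 1056/175b + 352/105c - 704/75
  leading term b: subtract (1)·k_5 from 1056/175b + 352/105c - 704/75 → 0
  remainder 0.

S(h_1,k_4): leading monomials are coprime, so the S-polynomial reduces to 0 (Buchberger's first criterion).
S(h_2,k_4): leading monomials are coprime, so the S-polynomial reduces to 0 (Buchberger's first criterion).
S(h_3,k_4): leading monomials are coprime, so the S-polynomial reduces to 0 (Buchberger's first criterion).
S(h_1,k_5): leading monomials are coprime, so the S-polynomial reduces to 0 (Buchberger's first criterion).
S(h_2,k_5): leading monomials are coprime, so the S-polynomial reduces to 0 (Buchberger's first criterion).
S(h_3,k_5): leading monomials are coprime, so the S-polynomial reduces to 0 (Buchberger's first criterion).
S(k_4,k_5): lcm = bc. S = -48/35b - 5/9c^2 + 134/63c - 1/5.
  leading term b: subtract (-5/22)·k_5 from -48/35b - 5/9c^2 + 134/63c - 1/5 → -5/9c^2 + 26/9c - 7/3
  leading term c^2: no divisor's leading term divides it; move -5/9c^2 to the remainder.
  leading term c: no divisor's leading term divides it; move 26/9c to the remainder.
  leading term 1: no divisor's leading term divides it; move -7/3 to the remainder.
  remainder -5/9c^2 + 26/9c - 7/3 ≠ 0; add k_6 = -5/9c^2 + 26/9c - 7/3 to the basis.

S(h_1,k_6): leading monomials are coprime, so the S-polynomial reduces to 0 (Buchberger's first criterion).
S(h_2,k_6): leading monomials are coprime, so the S-polynomial reduces to 0 (Buchberger's first criterion).
S(h_3,k_6): leading monomials are coprime, so the S-polynomial reduces to 0 (Buchberger's first criterion).
S(k_4,k_6): lcm = bc^2. S = 134/35bc - 21/5b + 4/7c^2 - 1/5c.
  leading term bc: subtract (402/49)·k_4 from 134/35bc - 21/5b + 4/7c^2 - 1/5c → 1287/1225b + 4/7c^2 - 117/49c + 134/175
  leading term b: subtract (39/224)·k_5 from 1287/1225b + 4/7c^2 - 117/49c + 134/175 → 4/7c^2 - 104/35c + 12/5
  leading term c^2: subtract (-36/35)·k_6 from 4/7c^2 - 104/35c + 12/5 → 0
  remainder 0.

S(k_5,k_6): leading monomials are coprime, so the S-polynomial reduces to 0 (Buchberger's first criterion).
Every S-polynomial of the final basis reduces to 0, so we have a Gröbner basis.
Inter-reduce: drop elements whose leading term is divisible by another's, tail-reduce, and make monic.
Reduced Gröbner basis: {a - 16/3c + 19/3, b + 5/9c - 14/9, c^2 - 26/5c + 21/5}.

Same reduced basis, so the two generating sets span the same ideal.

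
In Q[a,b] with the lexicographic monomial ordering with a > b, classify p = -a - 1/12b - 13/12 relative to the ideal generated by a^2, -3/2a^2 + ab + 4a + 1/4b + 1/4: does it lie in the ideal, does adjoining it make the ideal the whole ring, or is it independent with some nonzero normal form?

First compute the reduced Gröbner basis of I by Buchberger's algorithm.
f_1 = a^2, LT = a^2.
f_2 = -3/2a^2 + ab + 4a + 1/4b + 1/4, LT = a^2.

S(f_1,f_2): lcm = a^2. S = 2/3ab + 8/3a + 1/6b + 1/6.
  reduce S modulo (f_1, f_2):
  remainder 2/3ab + 8/3a + 1/6b + 1/6 ≠ 0; add h_3 = 2/3ab + 8/3a + 1/6b + 1/6 to the basis.

S(f_1,h_3): lcm = a^2b. S = -4a^2 - 1/4ab - 1/4a.
  reduce S modulo (f_1, f_2, h_3):
  remainder 3/4a + 1/16b + 1/16 ≠ 0; add h_4 = 3/4a + 1/16b + 1/16 to the basis.

S(h_3,h_4): lcm = ab. S = 4a - 1/12b^2 + 1/6b + 1/4.
  reduce S modulo (f_1, f_2, h_3, h_4):
  remainder -1/12b^2 - 1/6b - 1/12 ≠ 0; add h_5 = -1/12b^2 - 1/6b - 1/12 to the basis.

The other S-polynomials (S(f_2,h_3), S(f_1,h_4), S(f_2,h_4), S(f_1,h_5), S(f_2,h_5), S(h_3,h_5), S(h_4,h_5)) all reduce to 0 modulo the current basis, so we have a Gröbner basis.
Inter-reduce: drop elements whose leading term is divisible by another's, tail-reduce, and make monic.
Reduced Gröbner basis: {a + 1/12b + 1/12, b^2 + 2b + 1}.
Label its elements g_1 = a + 1/12b + 1/12, g_2 = b^2 + 2b + 1.

Reduce p = -a - 1/12b - 13/12 modulo G:
  leading term a: subtract (-1)·g_1 from -a - 1/12b - 13/12 → -1
  leading term 1: no divisor's leading term divides it; move -1 to the remainder.
  normal form = -1.
The normal form is nonzero, so p ∉ I. Since p minus its normal form lies in I, I + (p) = I + (r) where r = -1; decide whether this ideal is the whole ring.
Here r = -1 is a nonzero constant, hence a unit: 1 ∈ I + (p), the Gröbner basis of I + (p) is {1}, and the enlarged system has no common solution — adjoining p is inconsistent.

The remainder on division by a Gröbner basis is unique — it is the normal form.

Adjoining -a - 1/12b - 13/12 makes the ideal the whole ring: the system is inconsistent.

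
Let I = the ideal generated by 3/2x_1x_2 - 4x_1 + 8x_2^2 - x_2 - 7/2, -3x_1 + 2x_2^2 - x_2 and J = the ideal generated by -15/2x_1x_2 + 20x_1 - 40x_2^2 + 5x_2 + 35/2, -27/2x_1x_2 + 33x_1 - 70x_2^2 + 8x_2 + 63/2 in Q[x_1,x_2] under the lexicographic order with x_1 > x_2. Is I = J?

Yes, the ideals are equal.

Two ideals are equal iff their reduced Gröbner bases coincide (the reduced basis is unique for a fixed ordering).
Buchberger on the first generating set:
f_1 = 3/2x_1x_2 - 4x_1 + 8x_2^2 - x_2 - 7/2, LT = x_1x_2.
f_2 = -3x_1 + 2x_2^2 - x_2, LT = x_1.

S(f_1,f_2): lcm = x_1x_2. S = -8/3x_1 + 2/3x_2^3 + 5x_2^2 - 2/3x_2 - 7/3.
  leading term x_1: subtract (8/9)·f_2 from -8/3x_1 + 2/3x_2^3 + 5x_2^2 - 2/3x_2 - 7/3 → 2/3x_2^3 + 29/9x_2^2 + 2/9x_2 - 7/3
  leading term x_2^3: no divisor's leading term divides it; move 2/3x_2^3 to the remainder.
  leading term x_2^2: no divisor's leading term divides it; move 29/9x_2^2 to the remainder.
  leading term x_2: no divisor's leading term divides it; move 2/9x_2 to the remainder.
  leading term 1: no divisor's leading term divides it; move -7/3 to the remainder.
  remainder 2/3x_2^3 + 29/9x_2^2 + 2/9x_2 - 7/3 ≠ 0; add g_3 = 2/3x_2^3 + 29/9x_2^2 + 2/9x_2 - 7/3 to the basis.

S(f_1,g_3): lcm = x_1x_2^3. S = -15/2x_1x_2^2 - 1/3x_1x_2 + 7/2x_1 + 16/3x_2^4 - 2/3x_2^3 - 7/3x_2^2.
  leading term x_1x_2^2: subtract (-5x_2)·f_1 from -15/2x_1x_2^2 - 1/3x_1x_2 + 7/2x_1 + 16/3x_2^4 - 2/3x_2^3 - 7/3x_2^2 → -61/3x_1x_2 + 7/2x_1 + 16/3x_2^4 + 118/3x_2^3 - 22/3x_2^2 - 35/2x_2
  leading term x_1x_2: subtract (-122/9)·f_1 from -61/3x_1x_2 + 7/2x_1 + 16/3x_2^4 + 118/3x_2^3 - 22/3x_2^2 - 35/2x_2 → -913/18x_1 + 16/3x_2^4 + 118/3x_2^3 + 910/9x_2^2 - 559/18x_2 - 427/9
  leading term x_1: subtract (913/54)·f_2 from -913/18x_1 + 16/3x_2^4 + 118/3x_2^3 + 910/9x_2^2 - 559/18x_2 - 427/9 → 16/3x_2^4 + 118/3x_2^3 + 1817/27x_2^2 - 382/27x_2 - 427/9
  leading term x_2^4: subtract (8x_2)·g_3 from 16/3x_2^4 + 118/3x_2^3 + 1817/27x_2^2 - 382/27x_2 - 427/9 → 122/9x_2^3 + 1769/27x_2^2 + 122/27x_2 - 427/9
  leading term x_2^3: subtract (61/3)·g_3 from 122/9x_2^3 + 1769/27x_2^2 + 122/27x_2 - 427/9 → 0
  remainder 0.

S(f_2,g_3): leading monomials are coprime, so the S-polynomial reduces to 0 (Buchberger's first criterion).
Every S-polynomial of the final basis reduces to 0, so we have a Gröbner basis.
Inter-reduce: drop elements whose leading term is divisible by another's, tail-reduce, and make monic.
Reduced Gröbner basis: {x_1 - 2/3x_2^2 + 1/3x_2, x_2^3 + 29/6x_2^2 + 1/3x_2 - 7/2}.

Buchberger on the second generating set:
h_1 = -15/2x_1x_2 + 20x_1 - 40x_2^2 + 5x_2 + 35/2, LT = x_1x_2.
h_2 = -27/2x_1x_2 + 33x_1 - 70x_2^2 + 8x_2 + 63/2, LT = x_1x_2.

S(h_1,h_2): lcm = x_1x_2. S = -2/9x_1 + 4/27x_2^2 - 2/27x_2.
  leading term x_1: no divisor's leading term divides it; move -2/9x_1 to the remainder.
  leading term x_2^2: no divisor's leading term divides it; move 4/27x_2^2 to the remainder.
  leading term x_2: no divisor's leading term divides it; move -2/27x_2 to the remainder.
  remainder -2/9x_1 + 4/27x_2^2 - 2/27x_2 ≠ 0; add k_3 = -2/9x_1 + 4/27x_2^2 - 2/27x_2 to the basis.

S(h_1,k_3): lcm = x_1x_2. S = -8/3x_1 + 2/3x_2^3 + 5x_2^2 - 2/3x_2 - 7/3.
  leading term x_1: subtract (12)·k_3 from -8/3x_1 + 2/3x_2^3 + 5x_2^2 - 2/3x_2 - 7/3 → 2/3x_2^3 + 29/9x_2^2 + 2/9x_2 - 7/3
  leading term x_2^3: no divisor's leading term divides it; move 2/3x_2^3 to the remainder.
  leading term x_2^2: no divisor's leading term divides it; move 29/9x_2^2 to the remainder.
  leading term x_2: no divisor's leading term divides it; move 2/9x_2 to the remainder.
  leading term 1: no divisor's leading term divides it; move -7/3 to the remainder.
  remainder 2/3x_2^3 + 29/9x_2^2 + 2/9x_2 - 7/3 ≠ 0; add k_4 = 2/3x_2^3 + 29/9x_2^2 + 2/9x_2 - 7/3 to the basis.

S(h_2,k_3): lcm = x_1x_2. S = -22/9x_1 + 2/3x_2^3 + 131/27x_2^2 - 16/27x_2 - 7/3.
  leading term x_1: subtract (11)·k_3 from -22/9x_1 + 2/3x_2^3 + 131/27x_2^2 - 16/27x_2 - 7/3 → 2/3x_2^3 + 29/9x_2^2 + 2/9x_2 - 7/3
  leading term x_2^3: subtract (1)·k_4 from 2/3x_2^3 + 29/9x_2^2 + 2/9x_2 - 7/3 → 0
  remainder 0.

S(h_1,k_4): lcm = x_1x_2^3. S = -15/2x_1x_2^2 - 1/3x_1x_2 + 7/2x_1 + 16/3x_2^4 - 2/3x_2^3 - 7/3x_2^2.
  leading term x_1x_2^2: subtract (x_2)·h_1 from -15/2x_1x_2^2 - 1/3x_1x_2 + 7/2x_1 + 16/3x_2^4 - 2/3x_2^3 - 7/3x_2^2 → -61/3x_1x_2 + 7/2x_1 + 16/3x_2^4 + 118/3x_2^3 - 22/3x_2^2 - 35/2x_2
  leading term x_1x_2: subtract (122/45)·h_1 from -61/3x_1x_2 + 7/2x_1 + 16/3x_2^4 + 118/3x_2^3 - 22/3x_2^2 - 35/2x_2 → -913/18x_1 + 16/3x_2^4 + 118/3x_2^3 + 910/9x_2^2 - 559/18x_2 - 427/9
  leading term x_1: subtract (913/4)·k_3 from -913/18x_1 + 16/3x_2^4 + 118/3x_2^3 + 910/9x_2^2 - 559/18x_2 - 427/9 → 16/3x_2^4 + 118/3x_2^3 + 1817/27x_2^2 - 382/27x_2 - 427/9
  leading term x_2^4: subtract (8x_2)·k_4 from 16/3x_2^4 + 118/3x_2^3 + 1817/27x_2^2 - 382/27x_2 - 427/9 → 122/9x_2^3 + 1769/27x_2^2 + 122/27x_2 - 427/9
  leading term x_2^3: subtract (61/3)·k_4 from 122/9x_2^3 + 1769/27x_2^2 + 122/27x_2 - 427/9 → 0
  remainder 0.

S(h_2,k_4): lcm = x_1x_2^3. S = -131/18x_1x_2^2 - 1/3x_1x_2 + 7/2x_1 + 140/27x_2^4 - 16/27x_2^3 - 7/3x_2^2.
  leading term x_1x_2^2: subtract (131/135x_2)·h_1 from -131/18x_1x_2^2 - 1/3x_1x_2 + 7/2x_1 + 140/27x_2^4 - 16/27x_2^3 - 7/3x_2^2 → -533/27x_1x_2 + 7/2x_1 + 140/27x_2^4 + 344/9x_2^3 - 194/27x_2^2 - 917/54x_2
  leading term x_1x_2: subtract (1066/405)·h_1 from -533/27x_1x_2 + 7/2x_1 + 140/27x_2^4 + 344/9x_2^3 - 194/27x_2^2 - 917/54x_2 → -7961/162x_1 + 140/27x_2^4 + 344/9x_2^3 + 7946/81x_2^2 - 4883/162x_2 - 3731/81
  leading term x_1: subtract (7961/36)·k_3 from -7961/162x_1 + 140/27x_2^4 + 344/9x_2^3 + 7946/81x_2^2 - 4883/162x_2 - 3731/81 → 140/27x_2^4 + 344/9x_2^3 + 15877/243x_2^2 - 3344/243x_2 - 3731/81
  leading term x_2^4: subtract (70/9x_2)·k_4 from 140/27x_2^4 + 344/9x_2^3 + 15877/243x_2^2 - 3344/243x_2 - 3731/81 → 1066/81x_2^3 + 15457/243x_2^2 + 1066/243x_2 - 3731/81
  leading term x_2^3: subtract (533/27)·k_4 from 1066/81x_2^3 + 15457/243x_2^2 + 1066/243x_2 - 3731/81 → 0
  remainder 0.

S(k_3,k_4): leading monomials are coprime, so the S-polynomial reduces to 0 (Buchberger's first criterion).
Every S-polynomial of the final basis reduces to 0, so we have a Gröbner basis.
Inter-reduce: drop elements whose leading term is divisible by another's, tail-reduce, and make monic.
Reduced Gröbner basis: {x_1 - 2/3x_2^2 + 1/3x_2, x_2^3 + 29/6x_2^2 + 1/3x_2 - 7/2}.

Same reduced basis, so the two generating sets span the same ideal.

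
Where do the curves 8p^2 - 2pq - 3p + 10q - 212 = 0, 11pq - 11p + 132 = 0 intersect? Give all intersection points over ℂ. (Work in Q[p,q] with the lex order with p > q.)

Compute a lex Gröbner basis by Buchberger's algorithm.
f_1 = 8p^2 - 2pq - 3p + 10q - 212, LT = p^2.
f_2 = 11pq - 11p + 132, LT = pq.

S(f_1,f_2): lcm = p^2q. S = p^2 - 1/4pq^2 - 3/8pq - 12p + 5/4q^2 - 53/2q.
  reduce S modulo (f_1, f_2):
  remainder -12p + 5/4q^2 - 99/4q + 31 ≠ 0; add h_3 = -12p + 5/4q^2 - 99/4q + 31 to the basis.

S(f_2,h_3): lcm = pq. S = -p + 5/48q^3 - 33/16q^2 + 31/12q + 12.
  reduce S modulo (f_1, f_2, h_3):
  remainder 5/48q^3 - 13/6q^2 + 223/48q + 113/12 ≠ 0; add h_4 = 5/48q^3 - 13/6q^2 + 223/48q + 113/12 to the basis.

The other S-polynomials (S(f_1,h_3), S(f_1,h_4), S(f_2,h_4), S(h_3,h_4)) all reduce to 0 modulo the current basis, so we have a Gröbner basis.
Inter-reduce: drop elements whose leading term is divisible by another's, tail-reduce, and make monic.
Reduced Gröbner basis: {p - 5/48q^2 + 33/16q - 31/12, q^3 - 104/5q^2 + 223/5q + 452/5}.

Elimination: the polynomial q^3 - 104/5q^2 + 223/5q + 452/5 lies in the elimination ideal for q, so q ∈ {4, 42/5 - sqrt(2329)/5, 42/5 + sqrt(2329)/5}. For each such q, the remaining basis elements (now univariate) give the rest of the solution.
  q = 4: the earlier basis element becomes p + 4 = 0, giving p = -4 — point (-4, 4).
  q = 42/5 - sqrt(2329)/5: the earlier basis element becomes p - sqrt(2329)/16 - 37/16 = 0, giving p = 37/16 + sqrt(2329)/16 — point (37/16 + sqrt(2329)/16, 42/5 - sqrt(2329)/5).
  q = 42/5 + sqrt(2329)/5: the earlier basis element becomes p - 37/16 + sqrt(2329)/16 = 0, giving p = 37/16 - sqrt(2329)/16 — point (37/16 - sqrt(2329)/16, 42/5 + sqrt(2329)/5).

{(-4, 4), (37/16 + sqrt(2329)/16, 42/5 - sqrt(2329)/5), (37/16 - sqrt(2329)/16, 42/5 + sqrt(2329)/5)}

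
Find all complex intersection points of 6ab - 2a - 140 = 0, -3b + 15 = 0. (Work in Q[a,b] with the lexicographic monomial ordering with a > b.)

{(5, 5)}

Compute a lex Gröbner basis by Buchberger's algorithm.
f_1 = 6ab - 2a - 140, LT = ab.
f_2 = -3b + 15, LT = b.

S(f_1,f_2): lcm = ab. S = \tfrac{14}{3}a - \tfrac{70}{3}.
  leading term a: no divisor's leading term divides it; move \tfrac{14}{3}a to the remainder.
  leading term 1: no divisor's leading term divides it; move -\tfrac{70}{3} to the remainder.
  remainder \tfrac{14}{3}a - \tfrac{70}{3} ≠ 0; add h_3 = \tfrac{14}{3}a - \tfrac{70}{3} to the basis.

S(f_1,h_3): lcm = ab. S = -\tfrac{1}{3}a + 5b - \tfrac{70}{3}.
  leading term a: subtract (-\tfrac{1}{14})·h_3 from -\tfrac{1}{3}a + 5b - \tfrac{70}{3} → 5b - 25
  leading term b: subtract (-\tfrac{5}{3})·f_2 from 5b - 25 → 0
  remainder 0.

S(f_2,h_3): leading monomials are coprime, so the S-polynomial reduces to 0 (Buchberger's first criterion).
Every S-polynomial of the final basis reduces to 0, so we have a Gröbner basis.
Inter-reduce: drop elements whose leading term is divisible by another's, tail-reduce, and make monic.
Reduced Gröbner basis: {a - 5, b - 5}.

Elimination: the polynomial b - 5 lies in the elimination ideal for b, so b ∈ {5}. For each such b, the remaining basis elements (now univariate) give the rest of the solution.
  b = 5: the earlier basis element becomes a - 5 = 0, giving a = 5 — point (5, 5).
Check: every point annihilates each of the original generators.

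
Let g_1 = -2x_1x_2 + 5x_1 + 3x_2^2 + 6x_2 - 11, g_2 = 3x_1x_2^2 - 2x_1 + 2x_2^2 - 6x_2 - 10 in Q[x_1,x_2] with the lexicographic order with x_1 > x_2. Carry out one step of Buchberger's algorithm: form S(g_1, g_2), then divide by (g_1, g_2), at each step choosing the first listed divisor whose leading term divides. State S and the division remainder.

S(g_1, g_2) = -5/2x_1x_2 + 2/3x_1 - 3/2x_2^3 - 11/3x_2^2 + 15/2x_2 + 10/3; remainder on division = -67/12x_1 - 3/2x_2^3 - 89/12x_2^2 + 205/12.

lcm(LM(g_1), LM(g_2)) = x_1x_2^2.
S = (lcm/LT(g_1))·g_1 − (lcm/LT(g_2))·g_2 = -5/2x_1x_2 + 2/3x_1 - 3/2x_2^3 - 11/3x_2^2 + 15/2x_2 + 10/3.
Reduce S modulo (g_1, g_2) in that order:
  leading term x_1x_2: subtract (5/4)·g_1 from -5/2x_1x_2 + 2/3x_1 - 3/2x_2^3 - 11/3x_2^2 + 15/2x_2 + 10/3 → -67/12x_1 - 3/2x_2^3 - 89/12x_2^2 + 205/12
  leading term x_1: no divisor's leading term divides it; move -67/12x_1 to the remainder.
  leading term x_2^3: no divisor's leading term divides it; move -3/2x_2^3 to the remainder.
  leading term x_2^2: no divisor's leading term divides it; move -89/12x_2^2 to the remainder.
  leading term 1: no divisor's leading term divides it; move 205/12 to the remainder.
The remainder -67/12x_1 - 3/2x_2^3 - 89/12x_2^2 + 205/12 is nonzero, so it would be added as the next basis element.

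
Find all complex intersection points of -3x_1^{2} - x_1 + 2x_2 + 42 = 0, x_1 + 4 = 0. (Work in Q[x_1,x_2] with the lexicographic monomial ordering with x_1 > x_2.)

Compute a lex Gröbner basis by Buchberger's algorithm.
f_1 = -3x_1^{2} - x_1 + 2x_2 + 42, LT = x_1^{2}.
f_2 = x_1 + 4, LT = x_1.

S(f_1,f_2): lcm = x_1^{2}. S = -\tfrac{11}{3}x_1 - \tfrac{2}{3}x_2 - 14.
  leading term x_1: subtract (-\tfrac{11}{3})·f_2 from -\tfrac{11}{3}x_1 - \tfrac{2}{3}x_2 - 14 → -\tfrac{2}{3}x_2 + \tfrac{2}{3}
  leading term x_2: no divisor's leading term divides it; move -\tfrac{2}{3}x_2 to the remainder.
  leading term 1: no divisor's leading term divides it; move \tfrac{2}{3} to the remainder.
  remainder -\tfrac{2}{3}x_2 + \tfrac{2}{3} ≠ 0; add h_3 = -\tfrac{2}{3}x_2 + \tfrac{2}{3} to the basis.

The other S-polynomials (S(f_1,h_3), S(f_2,h_3)) all reduce to 0 modulo the current basis, so we have a Gröbner basis.
Inter-reduce: drop elements whose leading term is divisible by another's, tail-reduce, and make monic.
Reduced Gröbner basis: {x_1 + 4, x_2 - 1}.

Elimination: the polynomial x_2 - 1 lies in the elimination ideal for x_2, so x_2 ∈ {1}. For each such x_2, the remaining basis elements (now univariate) give the rest of the solution.
  x_2 = 1: the earlier basis element becomes x_1 + 4 = 0, giving x_1 = -4 — point (-4, 1).
Substituting each solution back into the original system confirms all equations vanish.

{(-4, 1)}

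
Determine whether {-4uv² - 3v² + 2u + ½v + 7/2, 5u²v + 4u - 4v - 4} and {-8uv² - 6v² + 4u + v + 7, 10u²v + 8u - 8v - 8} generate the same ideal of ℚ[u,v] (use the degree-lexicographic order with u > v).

For a fixed monomial order, each ideal has a unique reduced Gröbner basis; comparing bases decides equality.
Buchberger on the first generating set:
f_1 = -4uv² - 3v² + 2u + ½v + 7/2, LT = uv².
f_2 = 5u²v + 4u - 4v - 4, LT = u²v.

S(f_1,f_2): lcm = u²v². S = ¾uv² - ½u² - 37/40uv + ⅘v² - ⅞u + ⅘v.
  leading term uv²: subtract (-3/16)·f_1 from ¾uv² - ½u² - 37/40uv + ⅘v² - ⅞u + ⅘v → -½u² - 37/40uv + 19/80v² - ½u + 143/160v + 21/32
  leading term u²: no divisor's leading term divides it; move -½u² to the remainder.
  leading term uv: no divisor's leading term divides it; move -37/40uv to the remainder.
  leading term v²: no divisor's leading term divides it; move 19/80v² to the remainder.
  leading term u: no divisor's leading term divides it; move -½u to the remainder.
  leading term v: no divisor's leading term divides it; move 143/160v to the remainder.
  leading term 1: no divisor's leading term divides it; move 21/32 to the remainder.
  remainder -½u² - 37/40uv + 19/80v² - ½u + 143/160v + 21/32 ≠ 0; add g_3 = -½u² - 37/40uv + 19/80v² - ½u + 143/160v + 21/32 to the basis.

S(f_1,g_3): lcm = u²v². S = -37/20uv³ + 19/40v⁴ - ¼uv² + 143/80v³ - ½u² - ⅛uv + 21/16v² - ⅞u.
  leading term uv³: subtract (37/80v)·f_1 from -37/20uv³ + 19/40v⁴ - ¼uv² + 143/80v³ - ½u² - ⅛uv + 21/16v² - ⅞u → 19/40v⁴ - ¼uv² + 127/40v³ - ½u² - 21/20uv + 173/160v² - ⅞u - 259/160v
  leading term v⁴: no divisor's leading term divides it; move 19/40v⁴ to the remainder.
  leading term uv²: subtract (1/16)·f_1 from -¼uv² + 127/40v³ - ½u² - 21/20uv + 173/160v² - ⅞u - 259/160v → 127/40v³ - ½u² - 21/20uv + 203/160v² - u - 33/20v - 7/32
  leading term v³: no divisor's leading term divides it; move 127/40v³ to the remainder.
  leading term u²: subtract (1)·g_3 from -½u² - 21/20uv + 203/160v² - u - 33/20v - 7/32 → -⅛uv + 33/32v² - ½u - 407/160v - ⅞
  leading term uv: no divisor's leading term divides it; move -⅛uv to the remainder.
  leading term v²: no divisor's leading term divides it; move 33/32v² to the remainder.
  leading term u: no divisor's leading term divides it; move -½u to the remainder.
  leading term v: no divisor's leading term divides it; move -407/160v to the remainder.
  leading term 1: no divisor's leading term divides it; move -⅞ to the remainder.
  remainder 19/40v⁴ + 127/40v³ - ⅛uv + 33/32v² - ½u - 407/160v - ⅞ ≠ 0; add g_4 = 19/40v⁴ + 127/40v³ - ⅛uv + 33/32v² - ½u - 407/160v - ⅞ to the basis.

S(f_2,g_3): lcm = u²v. S = -37/20uv² + 19/40v³ - uv + 143/80v² + ⅘u + 41/80v - ⅘.
  leading term uv²: subtract (37/80)·f_1 from -37/20uv² + 19/40v³ - uv + 143/80v² + ⅘u + 41/80v - ⅘ → 19/40v³ - uv + 127/40v² - ⅛u + 9/32v - 387/160
  leading term v³: no divisor's leading term divides it; move 19/40v³ to the remainder.
  leading term uv: no divisor's leading term divides it; move -uv to the remainder.
  leading term v²: no divisor's leading term divides it; move 127/40v² to the remainder.
  leading term u: no divisor's leading term divides it; move -⅛u to the remainder.
  leading term v: no divisor's leading term divides it; move 9/32v to the remainder.
  leading term 1: no divisor's leading term divides it; move -387/160 to the remainder.
  remainder 19/40v³ - uv + 127/40v² - ⅛u + 9/32v - 387/160 ≠ 0; add g_5 = 19/40v³ - uv + 127/40v² - ⅛u + 9/32v - 387/160 to the basis.

The other S-polynomials (S(f_1,g_4), S(f_2,g_4), S(g_3,g_4), S(f_1,g_5), S(f_2,g_5), S(g_3,g_5), S(g_4,g_5)) all reduce to 0 modulo the current basis, so we have a Gröbner basis.
Inter-reduce: drop elements whose leading term is divisible by another's, tail-reduce, and make monic.
Reduced Gröbner basis: {uv² + ¾v² - ½u - ⅛v - ⅞, v³ - 40/19uv + 127/19v² - 5/19u + 45/76v - 387/76, u² + 37/20uv - 19/40v² + u - 143/80v - 21/16}.

Buchberger on the second generating set:
h_1 = -8uv² - 6v² + 4u + v + 7, LT = uv².
h_2 = 10u²v + 8u - 8v - 8, LT = u²v.

S(h_1,h_2): lcm = u²v². S = ¾uv² - ½u² - 37/40uv + ⅘v² - ⅞u + ⅘v.
  leading term uv²: subtract (-3/32)·h_1 from ¾uv² - ½u² - 37/40uv + ⅘v² - ⅞u + ⅘v → -½u² - 37/40uv + 19/80v² - ½u + 143/160v + 21/32
  leading term u²: no divisor's leading term divides it; move -½u² to the remainder.
  leading term uv: no divisor's leading term divides it; move -37/40uv to the remainder.
  leading term v²: no divisor's leading term divides it; move 19/80v² to the remainder.
  leading term u: no divisor's leading term divides it; move -½u to the remainder.
  leading term v: no divisor's leading term divides it; move 143/160v to the remainder.
  leading term 1: no divisor's leading term divides it; move 21/32 to the remainder.
  remainder -½u² - 37/40uv + 19/80v² - ½u + 143/160v + 21/32 ≠ 0; add k_3 = -½u² - 37/40uv + 19/80v² - ½u + 143/160v + 21/32 to the basis.

S(h_1,k_3): lcm = u²v². S = -37/20uv³ + 19/40v⁴ - ¼uv² + 143/80v³ - ½u² - ⅛uv + 21/16v² - ⅞u.
  leading term uv³: subtract (37/160v)·h_1 from -37/20uv³ + 19/40v⁴ - ¼uv² + 143/80v³ - ½u² - ⅛uv + 21/16v² - ⅞u → 19/40v⁴ - ¼uv² + 127/40v³ - ½u² - 21/20uv + 173/160v² - ⅞u - 259/160v
  leading term v⁴: no divisor's leading term divides it; move 19/40v⁴ to the remainder.
  leading term uv²: subtract (1/32)·h_1 from -¼uv² + 127/40v³ - ½u² - 21/20uv + 173/160v² - ⅞u - 259/160v → 127/40v³ - ½u² - 21/20uv + 203/160v² - u - 33/20v - 7/32
  leading term v³: no divisor's leading term divides it; move 127/40v³ to the remainder.
  leading term u²: subtract (1)·k_3 from -½u² - 21/20uv + 203/160v² - u - 33/20v - 7/32 → -⅛uv + 33/32v² - ½u - 407/160v - ⅞
  leading term uv: no divisor's leading term divides it; move -⅛uv to the remainder.
  leading term v²: no divisor's leading term divides it; move 33/32v² to the remainder.
  leading term u: no divisor's leading term divides it; move -½u to the remainder.
  leading term v: no divisor's leading term divides it; move -407/160v to the remainder.
  leading term 1: no divisor's leading term divides it; move -⅞ to the remainder.
  remainder 19/40v⁴ + 127/40v³ - ⅛uv + 33/32v² - ½u - 407/160v - ⅞ ≠ 0; add k_4 = 19/40v⁴ + 127/40v³ - ⅛uv + 33/32v² - ½u - 407/160v - ⅞ to the basis.

S(h_2,k_3): lcm = u²v. S = -37/20uv² + 19/40v³ - uv + 143/80v² + ⅘u + 41/80v - ⅘.
  leading term uv²: subtract (37/160)·h_1 from -37/20uv² + 19/40v³ - uv + 143/80v² + ⅘u + 41/80v - ⅘ → 19/40v³ - uv + 127/40v² - ⅛u + 9/32v - 387/160
  leading term v³: no divisor's leading term divides it; move 19/40v³ to the remainder.
  leading term uv: no divisor's leading term divides it; move -uv to the remainder.
  leading term v²: no divisor's leading term divides it; move 127/40v² to the remainder.
  leading term u: no divisor's leading term divides it; move -⅛u to the remainder.
  leading term v: no divisor's leading term divides it; move 9/32v to the remainder.
  leading term 1: no divisor's leading term divides it; move -387/160 to the remainder.
  remainder 19/40v³ - uv + 127/40v² - ⅛u + 9/32v - 387/160 ≠ 0; add k_5 = 19/40v³ - uv + 127/40v² - ⅛u + 9/32v - 387/160 to the basis.

The other S-polynomials (S(h_1,k_4), S(h_2,k_4), S(k_3,k_4), S(h_1,k_5), S(h_2,k_5), S(k_3,k_5), S(k_4,k_5)) all reduce to 0 modulo the current basis, so we have a Gröbner basis.
Inter-reduce: drop elements whose leading term is divisible by another's, tail-reduce, and make monic.
Reduced Gröbner basis: {uv² + ¾v² - ½u - ⅛v - ⅞, v³ - 40/19uv + 127/19v² - 5/19u + 45/76v - 387/76, u² + 37/20uv - 19/40v² + u - 143/80v - 21/16}.

Same reduced basis, so the two generating sets span the same ideal.
The same test decides containment: I ⊆ J iff every generator of I reduces to 0 modulo a Gröbner basis of J.

Yes, the ideals are equal.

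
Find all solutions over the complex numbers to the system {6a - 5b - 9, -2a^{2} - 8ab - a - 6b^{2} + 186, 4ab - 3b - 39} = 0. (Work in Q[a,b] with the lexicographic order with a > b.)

Compute a lex Gröbner basis by Buchberger's algorithm.
f_1 = 6a - 5b - 9, LT = a.
f_2 = -2a^{2} - 8ab - a - 6b^{2} + 186, LT = a^{2}.
f_3 = 4ab - 3b - 39, LT = ab.

S(f_1,f_2): lcm = a^{2}. S = -\tfrac{29}{6}ab - 2a - 3b^{2} + 93.
  reduce S modulo (f_1, f_2, f_3):
  remainder -\tfrac{253}{36}b^{2} - \tfrac{107}{12}b + 90 ≠ 0; add h_4 = -\tfrac{253}{36}b^{2} - \tfrac{107}{12}b + 90 to the basis.

S(f_1,f_3): lcm = ab. S = -\tfrac{5}{6}b^{2} - \tfrac{3}{4}b + \tfrac{39}{4}.
  reduce S modulo (f_1, f_2, f_3, h_4):
  remainder \tfrac{311}{1012}b - \tfrac{933}{1012} ≠ 0; add h_5 = \tfrac{311}{1012}b - \tfrac{933}{1012} to the basis.

The other S-polynomials (S(f_2,f_3), S(f_1,h_4), S(f_2,h_4), S(f_3,h_4), S(f_1,h_5), S(f_2,h_5), S(f_3,h_5), S(h_4,h_5)) all reduce to 0 modulo the current basis, so we have a Gröbner basis.
Inter-reduce: drop elements whose leading term is divisible by another's, tail-reduce, and make monic.
Reduced Gröbner basis: {a - 4, b - 3}.

Elimination: the polynomial b - 3 lies in the elimination ideal for b, so b ∈ {3}. For each such b, the remaining basis elements (now univariate) give the rest of the solution.
  b = 3: the earlier basis element becomes a - 4 = 0, giving a = 4 — point (4, 3).

{(4, 3)}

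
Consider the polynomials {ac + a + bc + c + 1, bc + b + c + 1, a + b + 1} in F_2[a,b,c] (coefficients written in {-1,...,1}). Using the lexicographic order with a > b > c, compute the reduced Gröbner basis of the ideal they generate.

f_1 = ac + a + bc + c + 1, LT = ac.
f_2 = bc + b + c + 1, LT = bc.
f_3 = a + b + 1, LT = a.

S(f_1,f_2): lcm = abc. S = ac + a + b^2c + bc + b.
  leading term ac: subtract (1)·f_1 from ac + a + b^2c + bc + b → b^2c + b + c + 1
  leading term b^2c: subtract (b)·f_2 from b^2c + b + c + 1 → b^2 + bc + c + 1
  leading term b^2: no divisor's leading term divides it; move b^2 to the remainder.
  leading term bc: subtract (1)·f_2 from bc + c + 1 → b
  leading term b: no divisor's leading term divides it; move b to the remainder.
  remainder b^2 + b ≠ 0; add g_4 = b^2 + b to the basis.

S(f_1,f_3): lcm = ac. S = a + 1.
  leading term a: subtract (1)·f_3 from a + 1 → b
  leading term b: no divisor's leading term divides it; move b to the remainder.
  remainder b ≠ 0; add g_5 = b to the basis.

S(f_2,g_5): lcm = bc. S = b + c + 1.
  leading term b: subtract (1)·g_5 from b + c + 1 → c + 1
  leading term c: no divisor's leading term divides it; move c to the remainder.
  leading term 1: no divisor's leading term divides it; move 1 to the remainder.
  remainder c + 1 ≠ 0; add g_6 = c + 1 to the basis.

The other S-polynomials (S(f_2,f_3), S(f_1,g_4), S(f_2,g_4), S(f_3,g_4), S(f_1,g_5), S(f_3,g_5), S(g_4,g_5), S(f_1,g_6), S(f_2,g_6), S(f_3,g_6), S(g_4,g_6), S(g_5,g_6)) all reduce to 0 modulo the current basis, so we have a Gröbner basis.
Inter-reduce: drop elements whose leading term is divisible by another's, tail-reduce, and make monic.

G = {a + 1, b, c + 1}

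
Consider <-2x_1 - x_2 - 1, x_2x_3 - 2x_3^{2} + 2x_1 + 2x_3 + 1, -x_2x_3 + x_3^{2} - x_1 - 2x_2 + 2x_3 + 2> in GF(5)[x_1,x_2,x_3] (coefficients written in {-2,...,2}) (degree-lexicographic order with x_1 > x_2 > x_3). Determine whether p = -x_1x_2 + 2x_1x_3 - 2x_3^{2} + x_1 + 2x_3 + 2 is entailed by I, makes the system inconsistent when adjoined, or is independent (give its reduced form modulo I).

Adjoining -x_1x_2 + 2x_1x_3 - 2x_3^{2} + x_1 + 2x_3 + 2 makes the ideal the whole ring: the system is inconsistent.

First compute the reduced Gröbner basis of I by Buchberger's algorithm.
f_1 = -2x_1 - x_2 - 1, LT = x_1.
f_2 = x_2x_3 - 2x_3^{2} + 2x_1 + 2x_3 + 1, LT = x_2x_3.
f_3 = -x_2x_3 + x_3^{2} - x_1 - 2x_2 + 2x_3 + 2, LT = x_2x_3.

S(f_1,f_2): leading monomials are coprime, so the S-polynomial reduces to 0 (Buchberger's first criterion).
S(f_1,f_3): leading monomials are coprime, so the S-polynomial reduces to 0 (Buchberger's first criterion).
S(f_2,f_3): lcm = x_2x_3. S = -x_3^{2} + x_1 - 2x_2 - x_3 - 2.
  leading term x_3^{2}: no divisor's leading term divides it; move -x_3^{2} to the remainder.
  leading term x_1: subtract (2)·f_1 from x_1 - 2x_2 - x_3 - 2 → -x_3
  leading term x_3: no divisor's leading term divides it; move -x_3 to the remainder.
  remainder -x_3^{2} - x_3 ≠ 0; add h_4 = -x_3^{2} - x_3 to the basis.

S(f_1,h_4): leading monomials are coprime, so the S-polynomial reduces to 0 (Buchberger's first criterion).
S(f_2,h_4): lcm = x_2x_3^{2}. S = -2x_3^{3} + 2x_1x_3 - x_2x_3 + 2x_3^{2} + x_3.
  leading term x_3^{3}: subtract (2x_3)·h_4 from -2x_3^{3} + 2x_1x_3 - x_2x_3 + 2x_3^{2} + x_3 → 2x_1x_3 - x_2x_3 - x_3^{2} + x_3
  leading term x_1x_3: subtract (-x_3)·f_1 from 2x_1x_3 - x_2x_3 - x_3^{2} + x_3 → -2x_2x_3 - x_3^{2}
  leading term x_2x_3: subtract (-2)·f_2 from -2x_2x_3 - x_3^{2} → -x_1 - x_3 + 2
  leading term x_1: subtract (-2)·f_1 from -x_1 - x_3 + 2 → -2x_2 - x_3
  leading term x_2: no divisor's leading term divides it; move -2x_2 to the remainder.
  leading term x_3: no divisor's leading term divides it; move -x_3 to the remainder.
  remainder -2x_2 - x_3 ≠ 0; add h_5 = -2x_2 - x_3 to the basis.

S(f_3,h_4): lcm = x_2x_3^{2}. S = -x_3^{3} + x_1x_3 + x_2x_3 - 2x_3^{2} - 2x_3.
  leading term x_3^{3}: subtract (x_3)·h_4 from -x_3^{3} + x_1x_3 + x_2x_3 - 2x_3^{2} - 2x_3 → x_1x_3 + x_2x_3 - x_3^{2} - 2x_3
  leading term x_1x_3: subtract (2x_3)·f_1 from x_1x_3 + x_2x_3 - x_3^{2} - 2x_3 → -2x_2x_3 - x_3^{2}
  leading term x_2x_3: subtract (-2)·f_2 from -2x_2x_3 - x_3^{2} → -x_1 - x_3 + 2
  leading term x_1: subtract (-2)·f_1 from -x_1 - x_3 + 2 → -2x_2 - x_3
  leading term x_2: subtract (1)·h_5 from -2x_2 - x_3 → 0
  remainder 0.

S(f_1,h_5): leading monomials are coprime, so the S-polynomial reduces to 0 (Buchberger's first criterion).
S(f_2,h_5): lcm = x_2x_3. S = 2x_1 + 2x_3 + 1.
  leading term x_1: subtract (-1)·f_1 from 2x_1 + 2x_3 + 1 → -x_2 + 2x_3
  leading term x_2: subtract (-2)·h_5 from -x_2 + 2x_3 → 0
  remainder 0.

S(f_3,h_5): lcm = x_2x_3. S = x_3^{2} + x_1 + 2x_2 - 2x_3 - 2.
  leading term x_3^{2}: subtract (-1)·h_4 from x_3^{2} + x_1 + 2x_2 - 2x_3 - 2 → x_1 + 2x_2 + 2x_3 - 2
  leading term x_1: subtract (2)·f_1 from x_1 + 2x_2 + 2x_3 - 2 → -x_2 + 2x_3
  leading term x_2: subtract (-2)·h_5 from -x_2 + 2x_3 → 0
  remainder 0.

S(h_4,h_5): leading monomials are coprime, so the S-polynomial reduces to 0 (Buchberger's first criterion).
Every S-polynomial of the final basis reduces to 0, so we have a Gröbner basis.
Inter-reduce: drop elements whose leading term is divisible by another's, tail-reduce, and make monic.
Reduced Gröbner basis: {x_3^{2} + x_3, x_1 + x_3 - 2, x_2 - 2x_3}.
Label its elements g_1 = x_3^{2} + x_3, g_2 = x_1 + x_3 - 2, g_3 = x_2 - 2x_3.

Reduce p = -x_1x_2 + 2x_1x_3 - 2x_3^{2} + x_1 + 2x_3 + 2 modulo G:
  leading term x_1x_2: subtract (-x_2)·g_2 from -x_1x_2 + 2x_1x_3 - 2x_3^{2} + x_1 + 2x_3 + 2 → 2x_1x_3 + x_2x_3 - 2x_3^{2} + x_1 - 2x_2 + 2x_3 + 2
  leading term x_1x_3: subtract (2x_3)·g_2 from 2x_1x_3 + x_2x_3 - 2x_3^{2} + x_1 - 2x_2 + 2x_3 + 2 → x_2x_3 + x_3^{2} + x_1 - 2x_2 + x_3 + 2
  leading term x_2x_3: subtract (x_3)·g_3 from x_2x_3 + x_3^{2} + x_1 - 2x_2 + x_3 + 2 → -2x_3^{2} + x_1 - 2x_2 + x_3 + 2
  leading term x_3^{2}: subtract (-2)·g_1 from -2x_3^{2} + x_1 - 2x_2 + x_3 + 2 → x_1 - 2x_2 - 2x_3 + 2
  leading term x_1: subtract (1)·g_2 from x_1 - 2x_2 - 2x_3 + 2 → -2x_2 + 2x_3 - 1
  leading term x_2: subtract (-2)·g_3 from -2x_2 + 2x_3 - 1 → -2x_3 - 1
  leading term x_3: no divisor's leading term divides it; move -2x_3 to the remainder.
  leading term 1: no divisor's leading term divides it; move -1 to the remainder.
  normal form = -2x_3 - 1.
The normal form is nonzero, so p ∉ I. Since p minus its normal form lies in I, I + (p) = I + (r) where r = -2x_3 - 1; decide whether this ideal is the whole ring.
Run Buchberger on G together with r (pairs among the g_i already reduce to 0 since G is a Gröbner basis):
g_1 = x_3^{2} + x_3, LT = x_3^{2}.
g_2 = x_1 + x_3 - 2, LT = x_1.
g_3 = x_2 - 2x_3, LT = x_2.
r = -2x_3 - 1, LT = x_3.

S(g_1,g_2): leading monomials are coprime, so the S-polynomial reduces to 0 (Buchberger's first criterion).
S(g_1,g_3): leading monomials are coprime, so the S-polynomial reduces to 0 (Buchberger's first criterion).
S(g_1,r): lcm = x_3^{2}. S = -2x_3.
  leading term x_3: subtract (1)·r from -2x_3 → 1
  leading term 1: no divisor's leading term divides it; move 1 to the remainder.
  remainder 1 ≠ 0; add m_5 = 1 to the basis.

S(g_2,g_3): leading monomials are coprime, so the S-polynomial reduces to 0 (Buchberger's first criterion).
S(g_2,r): leading monomials are coprime, so the S-polynomial reduces to 0 (Buchberger's first criterion).
S(g_3,r): leading monomials are coprime, so the S-polynomial reduces to 0 (Buchberger's first criterion).
S(g_1,m_5): leading monomials are coprime, so the S-polynomial reduces to 0 (Buchberger's first criterion).
S(g_2,m_5): leading monomials are coprime, so the S-polynomial reduces to 0 (Buchberger's first criterion).
S(g_3,m_5): leading monomials are coprime, so the S-polynomial reduces to 0 (Buchberger's first criterion).
S(r,m_5): leading monomials are coprime, so the S-polynomial reduces to 0 (Buchberger's first criterion).
Every S-polynomial of the final basis reduces to 0, so we have a Gröbner basis.
Inter-reduce: drop elements whose leading term is divisible by another's, tail-reduce, and make monic.
Reduced Gröbner basis: {1}.
The reduced Gröbner basis of I + (p) is {1}: the ideal is the whole ring, so the enlarged system has no common solution — adjoining p is inconsistent.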